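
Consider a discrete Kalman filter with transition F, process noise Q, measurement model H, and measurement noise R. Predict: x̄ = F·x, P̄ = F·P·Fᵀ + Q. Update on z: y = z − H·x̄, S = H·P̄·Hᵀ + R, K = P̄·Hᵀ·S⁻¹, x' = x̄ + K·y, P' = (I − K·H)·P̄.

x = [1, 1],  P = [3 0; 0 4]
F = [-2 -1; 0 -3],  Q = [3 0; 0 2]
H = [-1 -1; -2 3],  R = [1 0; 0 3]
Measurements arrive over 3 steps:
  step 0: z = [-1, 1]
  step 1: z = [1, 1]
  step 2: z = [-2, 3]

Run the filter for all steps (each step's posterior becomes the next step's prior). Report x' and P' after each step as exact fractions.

step 0: x' = [1621/4990, 284/499], P' = [2331/4990 59/499; 59/499 416/1497]
step 1: x' = [-341406/411601, -355438/1234803], P' = [728037/1646404 45761/411601; 45761/411601 325382/1234803]
step 2: x' = [184265954/259522037, 1070347622/778566111], P' = [114529914/259522037 28741564/259522037; 28741564/259522037 204786172/778566111]

step 0: x̄ = F·x = [-3, -3]
step 0: P̄ = F·P·Fᵀ + Q = [19 12; 12 38]
step 0: y = z − H·x̄ = [-7, 4]
step 0: S = H·P̄·Hᵀ + R = [82 -88; -88 277]
step 0: K = P̄·Hᵀ·S⁻¹ = [-2921/4990 -482/2495; -593/1497 298/1497]
step 0: x' = x̄ + K·y = [1621/4990, 284/499]
step 0: P' = (I − K·H)·P̄ = [2331/4990 59/499; 59/499 416/1497]
step 1: x̄ = F·x = [-3041/2495, -852/499]
step 1: P̄ = F·P·Fᵀ + Q = [42061/7485 770/499; 770/499 2246/499]
step 1: y = z − H·x̄ = [-4806/2495, 9193/2495]
step 1: S = H·P̄·Hᵀ + R = [106336/7485 -28498/7485; -28498/7485 355309/7485]
step 1: K = P̄·Hᵀ·S⁻¹ = [-911081/1646404 -151157/823202; -462665/1234803 233860/1234803]
step 1: x' = x̄ + K·y = [-341406/411601, -355438/1234803]
step 1: P' = (I − K·H)·P̄ = [728037/1646404 45761/411601; 45761/411601 325382/1234803]
step 2: x̄ = F·x = [2403874/1234803, 355438/411601]
step 2: P̄ = F·P·Fᵀ + Q = [6763034/1234803 599948/411601; 599948/411601 1799348/411601]
step 2: y = z − H·x̄ = [1000582/1234803, 5313215/1234803]
step 2: S = H·P̄·Hᵀ + R = [16995569/1234803 -4467908/1234803; -4467908/1234803 57740813/1234803]
step 2: K = P̄·Hᵀ·S⁻¹ = [-143271478/259522037 -47611712/259522037; -291010864/778566111 147303044/778566111]
step 2: x' = x̄ + K·y = [184265954/259522037, 1070347622/778566111]
step 2: P' = (I − K·H)·P̄ = [114529914/259522037 28741564/259522037; 28741564/259522037 204786172/778566111]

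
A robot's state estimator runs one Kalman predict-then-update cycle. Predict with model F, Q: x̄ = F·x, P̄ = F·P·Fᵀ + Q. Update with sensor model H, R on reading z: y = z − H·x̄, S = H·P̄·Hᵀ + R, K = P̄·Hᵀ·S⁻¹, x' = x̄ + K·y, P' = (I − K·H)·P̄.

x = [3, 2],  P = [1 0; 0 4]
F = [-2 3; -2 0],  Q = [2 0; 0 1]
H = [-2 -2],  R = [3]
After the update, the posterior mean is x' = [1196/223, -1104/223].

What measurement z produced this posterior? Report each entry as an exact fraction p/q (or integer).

x̄ = F·x = [0, -6]
P̄ = F·P·Fᵀ + Q = [42 4; 4 5]
S = H·P̄·Hᵀ + R = [223]
K = P̄·Hᵀ·S⁻¹ = [-92/223; -18/223]
x' − x̄ = [1196/223, 234/223] = K·y
y = (KᵀK)⁻¹·Kᵀ·(x' − x̄) = [-13]
z = y + H·x̄ = [-13] + [12] = [-1]

z = [-1]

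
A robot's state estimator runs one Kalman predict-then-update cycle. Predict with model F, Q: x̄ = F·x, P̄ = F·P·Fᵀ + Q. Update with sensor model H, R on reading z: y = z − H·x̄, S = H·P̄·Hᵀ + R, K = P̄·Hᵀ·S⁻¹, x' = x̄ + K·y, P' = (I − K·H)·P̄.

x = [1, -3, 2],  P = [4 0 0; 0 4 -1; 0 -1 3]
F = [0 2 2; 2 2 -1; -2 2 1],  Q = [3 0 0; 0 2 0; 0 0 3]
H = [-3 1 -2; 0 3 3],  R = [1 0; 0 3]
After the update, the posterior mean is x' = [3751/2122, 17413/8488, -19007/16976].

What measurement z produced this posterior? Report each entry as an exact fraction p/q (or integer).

x̄ = F·x = [-2, -6, -6]
P̄ = F·P·Fᵀ + Q = [23 8 16; 8 41 -3; 16 -3 34]
S = H·P̄·Hᵀ + R = [541 -288; -288 624]
K = P̄·Hᵀ·S⁻¹ = [-777/5305 507/10610; 983/5305 11383/42440; -989/5305 5347/84880]
x' − x̄ = [7995/2122, 68341/8488, 82849/16976] = K·y
y = (KᵀK)⁻¹·Kᵀ·(x' − x̄) = [-13, 39]
z = y + H·x̄ = [-13, 39] + [12, -36] = [-1, 3]

z = [-1, 3]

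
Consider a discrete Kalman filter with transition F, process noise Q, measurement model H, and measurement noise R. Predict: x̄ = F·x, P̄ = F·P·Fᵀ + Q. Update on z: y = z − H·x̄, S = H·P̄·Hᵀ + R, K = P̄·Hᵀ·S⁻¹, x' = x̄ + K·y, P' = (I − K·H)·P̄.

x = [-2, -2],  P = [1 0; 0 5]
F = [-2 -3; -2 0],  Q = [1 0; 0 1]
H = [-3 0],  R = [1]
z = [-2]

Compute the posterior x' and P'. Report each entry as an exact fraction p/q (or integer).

x' = [310/451, 1468/451]
P' = [50/451 4/451; 4/451 2111/451]

x̄ = F·x = [10, 4]
P̄ = F·P·Fᵀ + Q = [50 4; 4 5]
y = z − H·x̄ = [28]
S = H·P̄·Hᵀ + R = [451]
K = P̄·Hᵀ·S⁻¹ = [-150/451; -12/451]
x' = x̄ + K·y = [310/451, 1468/451]
P' = (I − K·H)·P̄ = [50/451 4/451; 4/451 2111/451]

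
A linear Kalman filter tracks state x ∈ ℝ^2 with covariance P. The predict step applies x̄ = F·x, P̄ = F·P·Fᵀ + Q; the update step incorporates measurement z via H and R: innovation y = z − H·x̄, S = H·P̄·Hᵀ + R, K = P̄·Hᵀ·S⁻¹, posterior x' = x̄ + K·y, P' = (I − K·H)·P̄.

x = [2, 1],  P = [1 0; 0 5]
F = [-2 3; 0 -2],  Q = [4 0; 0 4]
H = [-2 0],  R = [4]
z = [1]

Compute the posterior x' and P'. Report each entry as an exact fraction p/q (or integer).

x' = [-55/108, -41/18]
P' = [53/54 -5/9; -5/9 22/3]

x̄ = F·x = [-1, -2]
P̄ = F·P·Fᵀ + Q = [53 -30; -30 24]
y = z − H·x̄ = [-1]
S = H·P̄·Hᵀ + R = [216]
K = P̄·Hᵀ·S⁻¹ = [-53/108; 5/18]
x' = x̄ + K·y = [-55/108, -41/18]
P' = (I − K·H)·P̄ = [53/54 -5/9; -5/9 22/3]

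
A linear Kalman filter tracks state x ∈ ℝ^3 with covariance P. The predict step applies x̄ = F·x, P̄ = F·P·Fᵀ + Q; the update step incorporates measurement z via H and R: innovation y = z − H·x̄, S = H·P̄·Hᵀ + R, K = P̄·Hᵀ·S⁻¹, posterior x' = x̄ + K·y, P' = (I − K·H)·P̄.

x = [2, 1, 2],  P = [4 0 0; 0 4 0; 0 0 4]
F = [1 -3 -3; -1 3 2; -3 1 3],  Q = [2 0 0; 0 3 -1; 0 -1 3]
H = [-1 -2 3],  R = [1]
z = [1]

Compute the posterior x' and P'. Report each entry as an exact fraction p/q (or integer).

x̄ = F·x = [-7, 5, 1]
P̄ = F·P·Fᵀ + Q = [78 -64 -60; -64 59 47; -60 47 79]
y = z − H·x̄ = [1]
S = H·P̄·Hᵀ + R = [566]
K = P̄·Hᵀ·S⁻¹ = [-65/283; 87/566; 203/566]
x' = x̄ + K·y = [-2046/283, 2917/566, 769/566]
P' = (I − K·H)·P̄ = [13624/283 -12457/283 -3785/283; -12457/283 25825/566 8941/566; -3785/283 8941/566 3505/566]

x' = [-2046/283, 2917/566, 769/566]
P' = [13624/283 -12457/283 -3785/283; -12457/283 25825/566 8941/566; -3785/283 8941/566 3505/566]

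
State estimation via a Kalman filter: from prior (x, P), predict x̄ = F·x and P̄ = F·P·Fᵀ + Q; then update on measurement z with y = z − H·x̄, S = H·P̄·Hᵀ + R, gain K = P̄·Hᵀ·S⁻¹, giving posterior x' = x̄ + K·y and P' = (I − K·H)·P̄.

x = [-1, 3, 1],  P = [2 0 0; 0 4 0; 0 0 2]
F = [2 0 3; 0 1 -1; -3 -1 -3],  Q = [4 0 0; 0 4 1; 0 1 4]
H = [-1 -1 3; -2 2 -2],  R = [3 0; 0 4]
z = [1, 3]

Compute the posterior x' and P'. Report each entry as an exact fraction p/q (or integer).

x' = [-1352/1851, 1663/1234, 5785/11106]
P' = [2330/1851 894/617 3754/5553; 894/617 2262/617 1077/617; 3754/5553 1077/617 17936/16659]

x̄ = F·x = [1, 2, -3]
P̄ = F·P·Fᵀ + Q = [30 -6 -30; -6 10 3; -30 3 44]
y = z − H·x̄ = [13, -5]
S = H·P̄·Hᵀ + R = [589 -80; -80 124]
K = P̄·Hᵀ·S⁻¹ = [-1258/5553 -1349/5553; 25/617 291/1234; 4489/16659 -119/33318]
x' = x̄ + K·y = [-1352/1851, 1663/1234, 5785/11106]
P' = (I − K·H)·P̄ = [2330/1851 894/617 3754/5553; 894/617 2262/617 1077/617; 3754/5553 1077/617 17936/16659]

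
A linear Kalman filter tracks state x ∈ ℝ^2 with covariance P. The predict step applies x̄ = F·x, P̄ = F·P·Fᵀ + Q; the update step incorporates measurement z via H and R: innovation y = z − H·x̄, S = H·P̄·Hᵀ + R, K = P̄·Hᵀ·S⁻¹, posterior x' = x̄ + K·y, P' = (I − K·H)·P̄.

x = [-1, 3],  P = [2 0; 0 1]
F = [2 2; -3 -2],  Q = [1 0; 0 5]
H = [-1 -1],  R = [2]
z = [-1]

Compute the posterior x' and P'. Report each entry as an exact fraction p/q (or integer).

x' = [4, -3]
P' = [121/10 -127/10; -127/10 149/10]

x̄ = F·x = [4, -3]
P̄ = F·P·Fᵀ + Q = [13 -16; -16 27]
y = z − H·x̄ = [0]
S = H·P̄·Hᵀ + R = [10]
K = P̄·Hᵀ·S⁻¹ = [3/10; -11/10]
x' = x̄ + K·y = [4, -3]
P' = (I − K·H)·P̄ = [121/10 -127/10; -127/10 149/10]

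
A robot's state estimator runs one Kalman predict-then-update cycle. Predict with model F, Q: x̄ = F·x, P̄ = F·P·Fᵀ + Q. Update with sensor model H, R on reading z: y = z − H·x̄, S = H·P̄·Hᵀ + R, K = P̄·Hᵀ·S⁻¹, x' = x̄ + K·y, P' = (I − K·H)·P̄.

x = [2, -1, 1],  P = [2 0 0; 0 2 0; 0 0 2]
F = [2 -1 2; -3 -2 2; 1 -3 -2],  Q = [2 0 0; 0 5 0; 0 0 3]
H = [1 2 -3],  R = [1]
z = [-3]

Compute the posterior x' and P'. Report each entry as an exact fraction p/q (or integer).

x̄ = F·x = [7, -2, 3]
P̄ = F·P·Fᵀ + Q = [20 0 2; 0 39 -2; 2 -2 31]
y = z − H·x̄ = [3]
S = H·P̄·Hᵀ + R = [468]
K = P̄·Hᵀ·S⁻¹ = [7/234; 7/39; -95/468]
x' = x̄ + K·y = [553/78, -19/13, 373/156]
P' = (I − K·H)·P̄ = [2291/117 -98/39 1133/234; -98/39 311/13 587/39; 1133/234 587/39 5483/468]

x' = [553/78, -19/13, 373/156]
P' = [2291/117 -98/39 1133/234; -98/39 311/13 587/39; 1133/234 587/39 5483/468]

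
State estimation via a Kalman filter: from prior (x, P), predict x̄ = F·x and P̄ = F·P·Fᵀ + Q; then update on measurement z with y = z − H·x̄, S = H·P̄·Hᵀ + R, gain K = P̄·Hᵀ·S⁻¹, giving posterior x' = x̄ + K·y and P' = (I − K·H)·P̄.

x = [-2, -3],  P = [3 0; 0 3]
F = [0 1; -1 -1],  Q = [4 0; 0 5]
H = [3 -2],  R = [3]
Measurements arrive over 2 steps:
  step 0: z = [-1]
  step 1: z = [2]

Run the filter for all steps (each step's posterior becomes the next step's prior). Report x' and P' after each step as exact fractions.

step 0: x' = [24/73, 86/73], P' = [293/146 399/146; 399/146 645/146]
step 1: x' = [414/1027, -4798/11297], P' = [1723/1027 2322/1027; 2322/1027 42345/11297]

step 0: x̄ = F·x = [-3, 5]
step 0: P̄ = F·P·Fᵀ + Q = [7 -3; -3 11]
step 0: y = z − H·x̄ = [18]
step 0: S = H·P̄·Hᵀ + R = [146]
step 0: K = P̄·Hᵀ·S⁻¹ = [27/146; -31/146]
step 0: x' = x̄ + K·y = [24/73, 86/73]
step 0: P' = (I − K·H)·P̄ = [293/146 399/146; 399/146 645/146]
step 1: x̄ = F·x = [86/73, -110/73]
step 1: P̄ = F·P·Fᵀ + Q = [1229/146 -522/73; -522/73 1233/73]
step 1: y = z − H·x̄ = [-332/73]
step 1: S = H·P̄·Hᵀ + R = [33891/146]
step 1: K = P̄·Hᵀ·S⁻¹ = [175/1027; -2688/11297]
step 1: x' = x̄ + K·y = [414/1027, -4798/11297]
step 1: P' = (I − K·H)·P̄ = [1723/1027 2322/1027; 2322/1027 42345/11297]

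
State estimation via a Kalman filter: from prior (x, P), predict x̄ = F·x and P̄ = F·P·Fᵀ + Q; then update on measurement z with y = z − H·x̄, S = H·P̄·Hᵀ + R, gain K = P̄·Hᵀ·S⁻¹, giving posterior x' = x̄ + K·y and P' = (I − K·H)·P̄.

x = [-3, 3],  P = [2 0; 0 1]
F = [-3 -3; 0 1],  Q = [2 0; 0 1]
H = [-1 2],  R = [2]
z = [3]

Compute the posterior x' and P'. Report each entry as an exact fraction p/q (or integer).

x̄ = F·x = [0, 3]
P̄ = F·P·Fᵀ + Q = [29 -3; -3 2]
y = z − H·x̄ = [-3]
S = H·P̄·Hᵀ + R = [51]
K = P̄·Hᵀ·S⁻¹ = [-35/51; 7/51]
x' = x̄ + K·y = [35/17, 44/17]
P' = (I − K·H)·P̄ = [254/51 92/51; 92/51 53/51]

x' = [35/17, 44/17]
P' = [254/51 92/51; 92/51 53/51]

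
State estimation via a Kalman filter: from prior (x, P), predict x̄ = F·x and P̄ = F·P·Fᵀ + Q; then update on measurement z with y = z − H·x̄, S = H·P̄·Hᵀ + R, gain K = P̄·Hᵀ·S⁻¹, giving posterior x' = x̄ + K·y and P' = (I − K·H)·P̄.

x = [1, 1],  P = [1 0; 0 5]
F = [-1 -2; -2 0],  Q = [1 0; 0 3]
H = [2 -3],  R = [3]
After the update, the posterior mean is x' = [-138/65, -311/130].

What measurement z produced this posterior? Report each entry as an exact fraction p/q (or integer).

x̄ = F·x = [-3, -2]
P̄ = F·P·Fᵀ + Q = [22 2; 2 7]
S = H·P̄·Hᵀ + R = [130]
K = P̄·Hᵀ·S⁻¹ = [19/65; -17/130]
x' − x̄ = [57/65, -51/130] = K·y
y = (KᵀK)⁻¹·Kᵀ·(x' − x̄) = [3]
z = y + H·x̄ = [3] + [0] = [3]

z = [3]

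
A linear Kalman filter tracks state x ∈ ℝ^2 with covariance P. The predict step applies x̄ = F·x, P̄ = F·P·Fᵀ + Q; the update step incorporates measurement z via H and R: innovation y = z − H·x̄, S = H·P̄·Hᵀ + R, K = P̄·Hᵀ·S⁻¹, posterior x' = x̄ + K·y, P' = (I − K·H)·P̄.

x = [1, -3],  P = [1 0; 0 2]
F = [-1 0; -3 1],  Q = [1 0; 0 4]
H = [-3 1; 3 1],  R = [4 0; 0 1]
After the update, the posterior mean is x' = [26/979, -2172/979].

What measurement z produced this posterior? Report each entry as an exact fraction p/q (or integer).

x̄ = F·x = [-1, -6]
P̄ = F·P·Fᵀ + Q = [2 3; 3 15]
S = H·P̄·Hᵀ + R = [19 -3; -3 52]
K = P̄·Hᵀ·S⁻¹ = [-129/979 162/979; 384/979 474/979]
x' − x̄ = [1005/979, 3702/979] = K·y
y = (KᵀK)⁻¹·Kᵀ·(x' − x̄) = [1, 7]
z = y + H·x̄ = [1, 7] + [-3, -9] = [-2, -2]

z = [-2, -2]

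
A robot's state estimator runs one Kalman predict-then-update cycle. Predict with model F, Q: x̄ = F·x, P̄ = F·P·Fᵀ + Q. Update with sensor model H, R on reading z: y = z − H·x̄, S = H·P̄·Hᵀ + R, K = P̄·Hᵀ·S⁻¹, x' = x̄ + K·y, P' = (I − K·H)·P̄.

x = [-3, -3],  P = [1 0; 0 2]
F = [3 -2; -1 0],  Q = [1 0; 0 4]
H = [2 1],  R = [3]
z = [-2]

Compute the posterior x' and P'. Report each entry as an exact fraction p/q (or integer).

x̄ = F·x = [-3, 3]
P̄ = F·P·Fᵀ + Q = [18 -3; -3 5]
y = z − H·x̄ = [1]
S = H·P̄·Hᵀ + R = [68]
K = P̄·Hᵀ·S⁻¹ = [33/68; -1/68]
x' = x̄ + K·y = [-171/68, 203/68]
P' = (I − K·H)·P̄ = [135/68 -171/68; -171/68 339/68]

x' = [-171/68, 203/68]
P' = [135/68 -171/68; -171/68 339/68]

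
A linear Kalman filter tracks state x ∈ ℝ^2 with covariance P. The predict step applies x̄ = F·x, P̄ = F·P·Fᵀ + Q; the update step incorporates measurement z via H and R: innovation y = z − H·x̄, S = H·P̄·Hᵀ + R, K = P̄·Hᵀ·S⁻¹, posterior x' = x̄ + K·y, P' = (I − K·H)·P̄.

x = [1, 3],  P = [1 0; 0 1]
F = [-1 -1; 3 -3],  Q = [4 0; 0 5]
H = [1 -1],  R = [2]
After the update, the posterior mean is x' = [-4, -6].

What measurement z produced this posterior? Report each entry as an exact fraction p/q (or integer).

z = [2]

x̄ = F·x = [-4, -6]
P̄ = F·P·Fᵀ + Q = [6 0; 0 23]
S = H·P̄·Hᵀ + R = [31]
K = P̄·Hᵀ·S⁻¹ = [6/31; -23/31]
x' − x̄ = [0, 0] = K·y
y = (KᵀK)⁻¹·Kᵀ·(x' − x̄) = [0]
z = y + H·x̄ = [0] + [2] = [2]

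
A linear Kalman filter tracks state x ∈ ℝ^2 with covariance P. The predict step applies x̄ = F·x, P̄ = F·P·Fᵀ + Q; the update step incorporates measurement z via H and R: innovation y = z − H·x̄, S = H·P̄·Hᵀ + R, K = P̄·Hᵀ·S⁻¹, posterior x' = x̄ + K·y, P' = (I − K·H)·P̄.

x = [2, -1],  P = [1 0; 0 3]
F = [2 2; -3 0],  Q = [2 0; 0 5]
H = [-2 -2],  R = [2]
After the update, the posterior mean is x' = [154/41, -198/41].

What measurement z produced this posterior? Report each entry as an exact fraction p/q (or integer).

x̄ = F·x = [2, -6]
P̄ = F·P·Fᵀ + Q = [18 -6; -6 14]
S = H·P̄·Hᵀ + R = [82]
K = P̄·Hᵀ·S⁻¹ = [-12/41; -8/41]
x' − x̄ = [72/41, 48/41] = K·y
y = (KᵀK)⁻¹·Kᵀ·(x' − x̄) = [-6]
z = y + H·x̄ = [-6] + [8] = [2]

z = [2]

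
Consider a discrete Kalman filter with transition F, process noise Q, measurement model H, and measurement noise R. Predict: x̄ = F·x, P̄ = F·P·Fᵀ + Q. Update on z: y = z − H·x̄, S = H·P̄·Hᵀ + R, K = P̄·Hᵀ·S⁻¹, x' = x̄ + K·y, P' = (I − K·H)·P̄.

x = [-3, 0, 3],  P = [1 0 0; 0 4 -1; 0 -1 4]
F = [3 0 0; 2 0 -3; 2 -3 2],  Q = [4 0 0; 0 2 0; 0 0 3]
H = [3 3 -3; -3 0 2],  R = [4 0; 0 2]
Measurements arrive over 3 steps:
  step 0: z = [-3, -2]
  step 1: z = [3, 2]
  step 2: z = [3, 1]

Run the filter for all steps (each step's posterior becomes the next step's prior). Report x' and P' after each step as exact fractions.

step 0: x' = [-619704/85699, -484219/85699, -1014104/85699], P' = [834682/85699 391776/85699 1233762/85699; 391776/85699 259979/85699 618815/85699; 1233762/85699 618815/85699 1864441/85699]
step 1: x' = [814065885/915660752, 1220761163/457830376, 2281840599/915660752], P' = [8841000217/1831321504 1520390991/915660752 12431864283/1831321504; 1520390991/915660752 635470673/457830376 2522507245/915660752; 12431864283/1831321504 2522507245/915660752 18299322337/1831321504]
step 2: x' = [-335273144777847/73849788329389, -69955388901886/73849788329389, -477248940085898/73849788329389], P' = [366071778386902/73849788329389 126331646413380/73849788329389 515232033532098/73849788329389; 126331646413380/73849788329389 103296778075925/73849788329389 208492492603457/73849788329389; 515232033532098/73849788329389 208492492603457/73849788329389 757990620608791/73849788329389]

step 0: x̄ = F·x = [-9, -15, 0]
step 0: P̄ = F·P·Fᵀ + Q = [13 6 6; 6 42 -29; 6 -29 71]
step 0: y = z − H·x̄ = [69, -29]
step 0: S = H·P̄·Hᵀ + R = [1660 -681; -681 331]
step 0: K = P̄·Hᵀ·S⁻¹ = [-5478/85699 -18261/85699; 24705/85699 31151/85699; -8898/85699 13798/85699]
step 0: x' = x̄ + K·y = [-619704/85699, -484219/85699, -1014104/85699]
step 0: P' = (I − K·H)·P̄ = [834682/85699 391776/85699 1233762/85699; 391776/85699 259979/85699 618815/85699; 1233762/85699 618815/85699 1864441/85699]
step 1: x̄ = F·x = [-1859112/85699, 41928/1993, -1814959/85699]
step 1: P̄ = F·P·Fᵀ + Q = [7854934/85699 -141762/1993 8884680/85699; -141762/1993 127557/1993 -165041/1993; 8884680/85699 -165041/1993 11136404/85699]
step 1: y = z − H·x̄ = [-5019156/85699, -1776020/85699]
step 1: S = H·P̄·Hᵀ + R = [78723103/85699 8038686/85699; 8038686/85699 8795260/85699]
step 1: K = P̄·Hᵀ·S⁻¹ = [-412561563/1831321504 -1659272085/3662643008; 201618819/915660752 483841517/1831321504; -616832673/1831321504 -696948175/3662643008]
step 1: x' = x̄ + K·y = [814065885/915660752, 1220761163/457830376, 2281840599/915660752]
step 1: P' = (I − K·H)·P̄ = [8841000217/1831321504 1520390991/915660752 12431864283/1831321504; 1520390991/915660752 635470673/457830376 2522507245/915660752; 12431864283/1831321504 2522507245/915660752 18299322337/1831321504]
step 2: x̄ = F·x = [2442197655/915660752, -5217390027/915660752, -566377005/457830376]
step 2: P̄ = F·P·Fᵀ + Q = [86894287969/1831321504 -58840777245/1831321504 50135074581/915660752; -58840777245/1831321504 54538173513/1831321504 -36067611601/915660752; 50135074581/915660752 -36067611601/915660752 34839388889/457830376]
step 2: y = z − H·x̄ = [3837148671/457830376, 10507761737/915660752]
step 2: S = H·P̄·Hᵀ + R = [242218195417/457830376 -8693015817/915660752; -8693015817/915660752 139899667009/1831321504]
step 2: K = P̄·Hᵀ·S⁻¹ = [-17121456548862/73849788329389 -33875634048255/73849788329389; 15851948914386/73849788329389 18995022983387/73849788329389; -25699570854927/73849788329389 -14857429689356/73849788329389]
step 2: x' = x̄ + K·y = [-335273144777847/73849788329389, -69955388901886/73849788329389, -477248940085898/73849788329389]
step 2: P' = (I − K·H)·P̄ = [366071778386902/73849788329389 126331646413380/73849788329389 515232033532098/73849788329389; 126331646413380/73849788329389 103296778075925/73849788329389 208492492603457/73849788329389; 515232033532098/73849788329389 208492492603457/73849788329389 757990620608791/73849788329389]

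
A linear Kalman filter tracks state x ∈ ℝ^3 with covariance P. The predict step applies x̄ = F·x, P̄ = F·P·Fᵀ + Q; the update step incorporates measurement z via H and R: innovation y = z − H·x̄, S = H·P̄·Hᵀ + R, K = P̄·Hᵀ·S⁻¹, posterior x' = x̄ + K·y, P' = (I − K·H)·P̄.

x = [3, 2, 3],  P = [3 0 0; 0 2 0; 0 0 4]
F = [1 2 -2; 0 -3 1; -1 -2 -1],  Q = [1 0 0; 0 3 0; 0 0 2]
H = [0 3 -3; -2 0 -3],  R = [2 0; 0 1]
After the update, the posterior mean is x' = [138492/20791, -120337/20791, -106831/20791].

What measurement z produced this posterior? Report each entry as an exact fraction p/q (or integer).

z = [-2, 2]

x̄ = F·x = [1, -3, -10]
P̄ = F·P·Fᵀ + Q = [28 -20 -3; -20 25 8; -3 8 17]
S = H·P̄·Hᵀ + R = [236 183; 183 230]
K = P̄·Hᵀ·S⁻¹ = [-3129/20791 -1759/20791; 8802/20791 -5557/20791; 2025/20791 -5679/20791]
x' − x̄ = [117701/20791, -57964/20791, 101079/20791] = K·y
y = (KᵀK)⁻¹·Kᵀ·(x' − x̄) = [-23, -26]
z = y + H·x̄ = [-23, -26] + [21, 28] = [-2, 2]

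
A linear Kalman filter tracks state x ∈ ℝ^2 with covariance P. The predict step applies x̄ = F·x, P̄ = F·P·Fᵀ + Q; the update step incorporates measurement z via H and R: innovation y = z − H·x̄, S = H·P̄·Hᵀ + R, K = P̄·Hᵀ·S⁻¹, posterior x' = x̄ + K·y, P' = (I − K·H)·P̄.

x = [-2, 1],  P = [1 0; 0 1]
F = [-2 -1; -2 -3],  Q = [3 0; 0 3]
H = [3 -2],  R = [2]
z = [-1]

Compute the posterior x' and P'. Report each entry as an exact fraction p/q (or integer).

x' = [41/27, 71/27]
P' = [166/27 244/27; 244/27 743/54]

x̄ = F·x = [3, 1]
P̄ = F·P·Fᵀ + Q = [8 7; 7 16]
y = z − H·x̄ = [-8]
S = H·P̄·Hᵀ + R = [54]
K = P̄·Hᵀ·S⁻¹ = [5/27; -11/54]
x' = x̄ + K·y = [41/27, 71/27]
P' = (I − K·H)·P̄ = [166/27 244/27; 244/27 743/54]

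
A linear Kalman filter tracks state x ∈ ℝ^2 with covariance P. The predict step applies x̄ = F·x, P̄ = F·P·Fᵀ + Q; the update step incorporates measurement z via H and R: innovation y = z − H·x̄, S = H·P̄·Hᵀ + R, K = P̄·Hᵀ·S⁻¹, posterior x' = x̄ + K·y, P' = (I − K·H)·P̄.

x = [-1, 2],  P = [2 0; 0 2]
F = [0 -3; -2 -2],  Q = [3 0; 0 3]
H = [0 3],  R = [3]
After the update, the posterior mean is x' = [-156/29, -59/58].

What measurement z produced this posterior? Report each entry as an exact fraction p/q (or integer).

z = [-3]

x̄ = F·x = [-6, -2]
P̄ = F·P·Fᵀ + Q = [21 12; 12 19]
S = H·P̄·Hᵀ + R = [174]
K = P̄·Hᵀ·S⁻¹ = [6/29; 19/58]
x' − x̄ = [18/29, 57/58] = K·y
y = (KᵀK)⁻¹·Kᵀ·(x' − x̄) = [3]
z = y + H·x̄ = [3] + [-6] = [-3]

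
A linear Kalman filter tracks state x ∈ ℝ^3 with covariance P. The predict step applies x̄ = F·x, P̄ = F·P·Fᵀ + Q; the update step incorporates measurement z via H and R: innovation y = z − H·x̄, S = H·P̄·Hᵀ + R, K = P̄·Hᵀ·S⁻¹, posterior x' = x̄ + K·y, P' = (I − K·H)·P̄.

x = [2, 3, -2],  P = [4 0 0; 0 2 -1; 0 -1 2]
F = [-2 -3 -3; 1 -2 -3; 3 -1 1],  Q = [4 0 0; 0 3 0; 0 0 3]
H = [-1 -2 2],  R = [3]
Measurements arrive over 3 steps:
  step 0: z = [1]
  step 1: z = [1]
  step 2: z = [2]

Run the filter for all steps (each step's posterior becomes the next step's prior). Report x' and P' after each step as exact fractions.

step 0: x̄ = F·x = [-7, 2, 1]
step 0: P̄ = F·P·Fᵀ + Q = [38 7 -24; 7 21 9; -24 9 45]
step 0: y = z − H·x̄ = [-4]
step 0: S = H·P̄·Hᵀ + R = [357]
step 0: K = P̄·Hᵀ·S⁻¹ = [-100/357; -31/357; 32/119]
step 0: x' = x̄ + K·y = [-2099/357, 838/357, -9/119]
step 0: P' = (I − K·H)·P̄ = [3566/357 -601/357 344/119; -601/357 6536/357 2063/119; 344/119 2063/119 2283/119]
step 1: x̄ = F·x = [1765/357, -3694/357, -7162/357]
step 1: P̄ = F·P·Fᵀ + Q = [252731/357 189055/357 -29480/357; 189055/357 162902/357 5363/357; -29480/357 5363/357 43970/357]
step 1: y = z − H·x̄ = [1294/51]
step 1: S = H·P̄·Hᵀ + R = [273218/51]
step 1: K = P̄·Hᵀ·S⁻¹ = [-98543/273218; -72019/273218; 7621/136609]
step 1: x' = x̄ + K·y = [-4023262/956263, -16290347/956263, -17830640/956263]
step 1: P' = (I − K·H)·P̄ = [21090165/1912526 38714721/1912526 24112551/956263; 38714721/1912526 160796159/1912526 89698660/956263; 24112551/956263 89698660/956263 101834956/956263]
step 2: x̄ = F·x = [110409485/956263, 1065576/12419, -1944297/136609]
step 2: P̄ = F·P·Fᵀ + Q = [7644635039/1912526 73116567/24838 -75474387/136609; 73116567/24838 4972373/2258 -4568529/12419; -75474387/136609 -4568529/12419 18448770/136609]
step 2: y = z − H·x̄ = [303640873/956263]
step 2: S = H·P̄·Hᵀ + R = [57904799497/1912526]
step 2: K = P̄·Hᵀ·S⁻¹ = [-21017869193/57904799497; -15460282453/57904799497; 2980313910/57904799497]
step 2: x' = x̄ + K·y = [11874286812/57904799497, 59269903325/57904799497, 122200923609/57904799497]
step 2: P' = (I − K·H)·P̄ = [475932743909/57904799497 554459088869/57904799497 760898657034/57904799497; 554459088869/57904799497 2536705926923/57904799497 2790745047678/57904799497; 760898657034/57904799497 2790745047678/57904799497 3175664847060/57904799497]

step 0: x' = [-2099/357, 838/357, -9/119], P' = [3566/357 -601/357 344/119; -601/357 6536/357 2063/119; 344/119 2063/119 2283/119]
step 1: x' = [-4023262/956263, -16290347/956263, -17830640/956263], P' = [21090165/1912526 38714721/1912526 24112551/956263; 38714721/1912526 160796159/1912526 89698660/956263; 24112551/956263 89698660/956263 101834956/956263]
step 2: x' = [11874286812/57904799497, 59269903325/57904799497, 122200923609/57904799497], P' = [475932743909/57904799497 554459088869/57904799497 760898657034/57904799497; 554459088869/57904799497 2536705926923/57904799497 2790745047678/57904799497; 760898657034/57904799497 2790745047678/57904799497 3175664847060/57904799497]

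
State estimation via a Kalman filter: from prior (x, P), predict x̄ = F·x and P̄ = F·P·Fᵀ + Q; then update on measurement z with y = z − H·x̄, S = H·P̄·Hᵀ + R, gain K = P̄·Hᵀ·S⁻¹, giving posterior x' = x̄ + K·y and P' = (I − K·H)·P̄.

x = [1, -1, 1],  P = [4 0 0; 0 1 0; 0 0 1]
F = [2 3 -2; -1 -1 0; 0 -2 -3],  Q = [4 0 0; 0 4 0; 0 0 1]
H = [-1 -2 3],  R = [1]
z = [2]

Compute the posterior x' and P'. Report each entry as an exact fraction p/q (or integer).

x' = [-203/64, -1/64, -13/32]
P' = [4103/128 -1419/128 209/64; -1419/128 1151/128 147/64; 209/64 147/64 87/32]

x̄ = F·x = [-3, 0, -1]
P̄ = F·P·Fᵀ + Q = [33 -11 0; -11 9 2; 0 2 14]
y = z − H·x̄ = [2]
S = H·P̄·Hᵀ + R = [128]
K = P̄·Hᵀ·S⁻¹ = [-11/128; -1/128; 19/64]
x' = x̄ + K·y = [-203/64, -1/64, -13/32]
P' = (I − K·H)·P̄ = [4103/128 -1419/128 209/64; -1419/128 1151/128 147/64; 209/64 147/64 87/32]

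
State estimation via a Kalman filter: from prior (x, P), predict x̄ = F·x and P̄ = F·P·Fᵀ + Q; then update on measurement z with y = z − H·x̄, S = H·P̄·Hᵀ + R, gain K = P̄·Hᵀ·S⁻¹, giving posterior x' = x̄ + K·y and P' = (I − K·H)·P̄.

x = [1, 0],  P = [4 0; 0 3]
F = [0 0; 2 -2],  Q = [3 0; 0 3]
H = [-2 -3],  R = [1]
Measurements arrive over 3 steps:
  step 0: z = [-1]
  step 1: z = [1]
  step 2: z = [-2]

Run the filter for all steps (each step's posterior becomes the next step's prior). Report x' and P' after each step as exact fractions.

step 0: x' = [-15/146, 119/292], P' = [210/73 -279/146; -279/146 403/292]
step 1: x' = [903/24151, -17405/48302], P' = [69825/24151 -46404/24151; -46404/24151 33514/24151]
step 2: x' = [-27993/4013666, 5391989/8027332], P' = [5803140/2006833 -7713369/4013666; -7713369/4013666 11141533/8027332]

step 0: x̄ = F·x = [0, 2]
step 0: P̄ = F·P·Fᵀ + Q = [3 0; 0 31]
step 0: y = z − H·x̄ = [5]
step 0: S = H·P̄·Hᵀ + R = [292]
step 0: K = P̄·Hᵀ·S⁻¹ = [-3/146; -93/292]
step 0: x' = x̄ + K·y = [-15/146, 119/292]
step 0: P' = (I − K·H)·P̄ = [210/73 -279/146; -279/146 403/292]
step 1: x̄ = F·x = [0, -149/146]
step 1: P̄ = F·P·Fᵀ + Q = [3 0; 0 2578/73]
step 1: y = z − H·x̄ = [-301/146]
step 1: S = H·P̄·Hᵀ + R = [24151/73]
step 1: K = P̄·Hᵀ·S⁻¹ = [-438/24151; -7734/24151]
step 1: x' = x̄ + K·y = [903/24151, -17405/48302]
step 1: P' = (I − K·H)·P̄ = [69825/24151 -46404/24151; -46404/24151 33514/24151]
step 2: x̄ = F·x = [0, 19211/24151]
step 2: P̄ = F·P·Fᵀ + Q = [3 0; 0 857041/24151]
step 2: y = z − H·x̄ = [9331/24151]
step 2: S = H·P̄·Hᵀ + R = [8027332/24151]
step 2: K = P̄·Hᵀ·S⁻¹ = [-72453/4013666; -2571123/8027332]
step 2: x' = x̄ + K·y = [-27993/4013666, 5391989/8027332]
step 2: P' = (I − K·H)·P̄ = [5803140/2006833 -7713369/4013666; -7713369/4013666 11141533/8027332]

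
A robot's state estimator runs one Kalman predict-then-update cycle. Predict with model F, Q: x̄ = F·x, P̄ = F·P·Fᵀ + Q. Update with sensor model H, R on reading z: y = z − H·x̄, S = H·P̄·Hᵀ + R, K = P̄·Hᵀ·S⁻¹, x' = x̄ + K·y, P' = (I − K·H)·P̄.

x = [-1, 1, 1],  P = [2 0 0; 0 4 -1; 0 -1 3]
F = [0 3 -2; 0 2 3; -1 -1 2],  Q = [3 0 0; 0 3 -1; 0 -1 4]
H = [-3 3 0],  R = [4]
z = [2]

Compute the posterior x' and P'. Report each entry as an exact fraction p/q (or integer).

x̄ = F·x = [1, 5, 2]
P̄ = F·P·Fᵀ + Q = [63 1 -32; 1 34 8; -32 8 26]
y = z − H·x̄ = [-10]
S = H·P̄·Hᵀ + R = [859]
K = P̄·Hᵀ·S⁻¹ = [-186/859; 99/859; 120/859]
x' = x̄ + K·y = [2719/859, 3305/859, 518/859]
P' = (I − K·H)·P̄ = [19521/859 19273/859 -5168/859; 19273/859 19405/859 -5008/859; -5168/859 -5008/859 7934/859]

x' = [2719/859, 3305/859, 518/859]
P' = [19521/859 19273/859 -5168/859; 19273/859 19405/859 -5008/859; -5168/859 -5008/859 7934/859]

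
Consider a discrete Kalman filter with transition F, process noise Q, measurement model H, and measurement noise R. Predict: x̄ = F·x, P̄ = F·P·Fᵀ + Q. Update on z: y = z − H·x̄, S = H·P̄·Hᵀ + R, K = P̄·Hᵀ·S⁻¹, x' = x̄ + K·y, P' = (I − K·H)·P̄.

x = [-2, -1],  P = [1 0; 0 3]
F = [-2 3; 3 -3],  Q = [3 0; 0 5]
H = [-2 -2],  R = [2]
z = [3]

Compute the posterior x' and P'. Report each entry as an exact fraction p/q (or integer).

x̄ = F·x = [1, -3]
P̄ = F·P·Fᵀ + Q = [34 -33; -33 41]
y = z − H·x̄ = [-1]
S = H·P̄·Hᵀ + R = [38]
K = P̄·Hᵀ·S⁻¹ = [-1/19; -8/19]
x' = x̄ + K·y = [20/19, -49/19]
P' = (I − K·H)·P̄ = [644/19 -643/19; -643/19 651/19]

x' = [20/19, -49/19]
P' = [644/19 -643/19; -643/19 651/19]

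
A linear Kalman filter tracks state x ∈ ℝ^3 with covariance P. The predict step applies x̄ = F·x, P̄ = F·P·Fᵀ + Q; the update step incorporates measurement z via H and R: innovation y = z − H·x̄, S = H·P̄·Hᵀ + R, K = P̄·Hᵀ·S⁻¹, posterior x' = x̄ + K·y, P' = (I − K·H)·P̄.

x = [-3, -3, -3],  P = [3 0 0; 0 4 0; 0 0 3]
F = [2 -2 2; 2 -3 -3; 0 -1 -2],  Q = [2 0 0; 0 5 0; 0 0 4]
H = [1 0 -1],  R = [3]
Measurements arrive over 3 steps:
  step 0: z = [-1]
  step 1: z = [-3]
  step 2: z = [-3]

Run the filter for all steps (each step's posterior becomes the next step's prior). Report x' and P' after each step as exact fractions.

step 0: x̄ = F·x = [-6, 12, 9]
step 0: P̄ = F·P·Fᵀ + Q = [42 18 -4; 18 80 30; -4 30 20]
step 0: y = z − H·x̄ = [14]
step 0: S = H·P̄·Hᵀ + R = [73]
step 0: K = P̄·Hᵀ·S⁻¹ = [46/73; -12/73; -24/73]
step 0: x' = x̄ + K·y = [206/73, 708/73, 321/73]
step 0: P' = (I − K·H)·P̄ = [950/73 1866/73 812/73; 1866/73 5696/73 1902/73; 812/73 1902/73 884/73]
step 1: x̄ = F·x = [-362/73, -2675/73, -1350/73]
step 1: P̄ = F·P·Fᵀ + Q = [6618/73 12388/73 4680/73; 12388/73 65485/73 32530/73; 4680/73 32530/73 17132/73]
step 1: y = z − H·x̄ = [-1207/73]
step 1: S = H·P̄·Hᵀ + R = [14609/73]
step 1: K = P̄·Hᵀ·S⁻¹ = [1938/14609; -20142/14609; -12452/14609]
step 1: x' = x̄ + K·y = [-104488/14609, -202297/14609, -64282/14609]
step 1: P' = (I − K·H)·P̄ = [1272966/14609 3013856/14609 1267152/14609; 3013856/14609 7547537/14609 3074282/14609; 1267152/14609 3074282/14609 1304508/14609]
step 2: x̄ = F·x = [67054/14609, 590761/14609, 330861/14609]
step 2: P̄ = F·P·Fᵀ + Q = [1961374/14609 9877174/14609 4929286/14609; 9877174/14609 88798294/14609 47041877/14609; 4929286/14609 47041877/14609 25121133/14609]
step 2: y = z − H·x̄ = [219980/14609]
step 2: S = H·P̄·Hᵀ + R = [17267762/14609]
step 2: K = P̄·Hᵀ·S⁻¹ = [-1483956/8633881; -37164703/17267762; -20191847/17267762]
step 2: x' = x̄ + K·y = [17283566/8633881, 69328119/8633881, 43515179/8633881]
step 2: P' = (I − K·H)·P̄ = [857691758/8633881 2062260314/8633881 862143626/8633881; 2062260314/8633881 10413625691/17267762 4236014737/17267762; 862143626/8633881 4236014737/17267762 1784862793/17267762]

step 0: x' = [206/73, 708/73, 321/73], P' = [950/73 1866/73 812/73; 1866/73 5696/73 1902/73; 812/73 1902/73 884/73]
step 1: x' = [-104488/14609, -202297/14609, -64282/14609], P' = [1272966/14609 3013856/14609 1267152/14609; 3013856/14609 7547537/14609 3074282/14609; 1267152/14609 3074282/14609 1304508/14609]
step 2: x' = [17283566/8633881, 69328119/8633881, 43515179/8633881], P' = [857691758/8633881 2062260314/8633881 862143626/8633881; 2062260314/8633881 10413625691/17267762 4236014737/17267762; 862143626/8633881 4236014737/17267762 1784862793/17267762]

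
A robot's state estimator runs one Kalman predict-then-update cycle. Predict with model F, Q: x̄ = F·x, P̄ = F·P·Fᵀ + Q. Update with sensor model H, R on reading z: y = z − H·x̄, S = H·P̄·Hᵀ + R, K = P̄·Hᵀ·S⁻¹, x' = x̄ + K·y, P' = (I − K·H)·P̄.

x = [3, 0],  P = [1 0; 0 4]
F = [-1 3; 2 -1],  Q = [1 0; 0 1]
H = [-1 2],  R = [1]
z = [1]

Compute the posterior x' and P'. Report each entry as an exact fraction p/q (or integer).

x̄ = F·x = [-3, 6]
P̄ = F·P·Fᵀ + Q = [38 -14; -14 9]
y = z − H·x̄ = [-14]
S = H·P̄·Hᵀ + R = [131]
K = P̄·Hᵀ·S⁻¹ = [-66/131; 32/131]
x' = x̄ + K·y = [531/131, 338/131]
P' = (I − K·H)·P̄ = [622/131 278/131; 278/131 155/131]

x' = [531/131, 338/131]
P' = [622/131 278/131; 278/131 155/131]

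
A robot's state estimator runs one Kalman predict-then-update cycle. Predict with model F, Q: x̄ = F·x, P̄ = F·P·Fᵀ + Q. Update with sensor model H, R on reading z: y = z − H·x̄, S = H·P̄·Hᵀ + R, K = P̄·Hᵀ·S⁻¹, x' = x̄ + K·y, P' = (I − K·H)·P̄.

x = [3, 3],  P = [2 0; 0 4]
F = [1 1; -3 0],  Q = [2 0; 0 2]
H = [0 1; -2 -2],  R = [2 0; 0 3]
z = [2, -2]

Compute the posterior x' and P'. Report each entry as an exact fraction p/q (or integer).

x̄ = F·x = [6, -9]
P̄ = F·P·Fᵀ + Q = [8 -6; -6 20]
y = z − H·x̄ = [11, -8]
S = H·P̄·Hᵀ + R = [22 -28; -28 67]
K = P̄·Hᵀ·S⁻¹ = [-257/345 -128/345; 278/345 -28/345]
x' = x̄ + K·y = [89/115, 59/115]
P' = (I − K·H)·P̄ = [706/345 -514/345; -514/345 556/345]

x' = [89/115, 59/115]
P' = [706/345 -514/345; -514/345 556/345]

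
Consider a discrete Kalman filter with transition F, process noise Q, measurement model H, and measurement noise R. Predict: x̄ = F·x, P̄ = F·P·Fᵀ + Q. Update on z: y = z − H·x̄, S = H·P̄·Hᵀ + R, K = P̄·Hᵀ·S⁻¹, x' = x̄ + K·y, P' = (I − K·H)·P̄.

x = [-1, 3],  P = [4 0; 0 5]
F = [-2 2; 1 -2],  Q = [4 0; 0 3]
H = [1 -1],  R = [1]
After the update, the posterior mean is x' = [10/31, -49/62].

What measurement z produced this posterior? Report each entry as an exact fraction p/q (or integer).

z = [1]

x̄ = F·x = [8, -7]
P̄ = F·P·Fᵀ + Q = [40 -28; -28 27]
S = H·P̄·Hᵀ + R = [124]
K = P̄·Hᵀ·S⁻¹ = [17/31; -55/124]
x' − x̄ = [-238/31, 385/62] = K·y
y = (KᵀK)⁻¹·Kᵀ·(x' − x̄) = [-14]
z = y + H·x̄ = [-14] + [15] = [1]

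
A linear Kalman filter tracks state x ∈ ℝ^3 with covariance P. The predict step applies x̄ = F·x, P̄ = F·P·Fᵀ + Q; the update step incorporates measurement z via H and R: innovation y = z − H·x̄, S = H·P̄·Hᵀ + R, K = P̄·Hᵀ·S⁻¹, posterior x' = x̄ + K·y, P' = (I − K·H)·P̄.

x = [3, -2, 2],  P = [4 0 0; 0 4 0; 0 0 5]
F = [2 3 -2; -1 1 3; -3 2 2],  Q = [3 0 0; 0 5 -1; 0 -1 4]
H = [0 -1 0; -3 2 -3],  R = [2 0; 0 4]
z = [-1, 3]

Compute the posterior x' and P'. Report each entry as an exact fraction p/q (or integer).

x̄ = F·x = [-4, 1, -9]
P̄ = F·P·Fᵀ + Q = [75 -26 -20; -26 58 49; -20 49 76]
y = z − H·x̄ = [0, -38]
S = H·P̄·Hᵀ + R = [60 -47; -47 959]
K = P̄·Hᵀ·S⁻¹ = [14735/55331 -11798/55331; -53413/55331 94/55331; -50281/55331 -6503/55331]
x' = x̄ + K·y = [227000/55331, 51759/55331, -250865/55331]
P' = (I − K·H)·P̄ = [1206549/55331 -29470/55331 -1210465/55331; -29470/55331 106826/55331 100562/55331; -1210465/55331 100562/55331 1286177/55331]

x' = [227000/55331, 51759/55331, -250865/55331]
P' = [1206549/55331 -29470/55331 -1210465/55331; -29470/55331 106826/55331 100562/55331; -1210465/55331 100562/55331 1286177/55331]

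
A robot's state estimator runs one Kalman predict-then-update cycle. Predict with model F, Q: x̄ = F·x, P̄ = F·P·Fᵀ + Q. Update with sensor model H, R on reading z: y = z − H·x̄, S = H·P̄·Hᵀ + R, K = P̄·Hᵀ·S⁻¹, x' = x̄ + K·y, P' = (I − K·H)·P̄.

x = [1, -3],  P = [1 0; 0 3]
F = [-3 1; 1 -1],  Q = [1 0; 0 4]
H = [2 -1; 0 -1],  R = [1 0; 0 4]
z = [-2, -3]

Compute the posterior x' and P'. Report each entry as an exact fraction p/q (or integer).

x̄ = F·x = [-6, 4]
P̄ = F·P·Fᵀ + Q = [13 -6; -6 8]
y = z − H·x̄ = [14, 1]
S = H·P̄·Hᵀ + R = [85 20; 20 12]
K = P̄·Hᵀ·S⁻¹ = [66/155 -13/62; -4/31 -14/31]
x' = x̄ + K·y = [-77/310, 54/31]
P' = (I − K·H)·P̄ = [98/155 26/31; 26/31 56/31]

x' = [-77/310, 54/31]
P' = [98/155 26/31; 26/31 56/31]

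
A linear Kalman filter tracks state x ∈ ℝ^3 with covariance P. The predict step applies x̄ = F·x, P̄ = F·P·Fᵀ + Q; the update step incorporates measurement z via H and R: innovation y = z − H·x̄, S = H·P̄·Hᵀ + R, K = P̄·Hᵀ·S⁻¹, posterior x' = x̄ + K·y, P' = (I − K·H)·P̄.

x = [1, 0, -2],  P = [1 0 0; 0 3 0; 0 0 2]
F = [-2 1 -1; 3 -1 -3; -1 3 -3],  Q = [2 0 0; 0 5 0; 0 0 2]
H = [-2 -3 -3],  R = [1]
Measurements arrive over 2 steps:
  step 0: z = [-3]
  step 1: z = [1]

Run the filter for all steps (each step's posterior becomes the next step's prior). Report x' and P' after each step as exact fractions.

step 0: x' = [-208/89, 1683/356, -192/89], P' = [1913/267 -891/89 1403/267; -891/89 7897/356 -1377/89; 1403/267 -1377/89 3212/267]
step 1: x' = [940567/312764, -467516/78191, 1139529/312764], P' = [26104729/938292 -40514887/938292 23146339/938292; -40514887/938292 16816939/234573 -40254949/938292; 23146339/938292 -40254949/938292 8300783/312764]

step 0: x̄ = F·x = [0, 9, 5]
step 0: P̄ = F·P·Fᵀ + Q = [11 -3 17; -3 35 6; 17 6 48]
step 0: y = z − H·x̄ = [39]
step 0: S = H·P̄·Hᵀ + R = [1068]
step 0: K = P̄·Hᵀ·S⁻¹ = [-16/267; -39/356; -49/267]
step 0: x' = x̄ + K·y = [-208/89, 1683/356, -192/89]
step 0: P' = (I − K·H)·P̄ = [1913/267 -891/89 1403/267; -891/89 7897/356 -1377/89; 1403/267 -1377/89 3212/267]
step 1: x̄ = F·x = [4115/356, -1875/356, 8185/356]
step 1: P̄ = F·P·Fᵀ + Q = [55849/356 -11545/356 112731/356; -11545/356 25841/356 -6615/356; 112731/356 -6615/356 733895/1068]
step 1: y = z − H·x̄ = [6879/89]
step 1: S = H·P̄·Hᵀ + R = [938292/89]
step 1: K = P̄·Hᵀ·S⁻¹ = [-51907/469146; -8647/938292; -117439/469146]
step 1: x' = x̄ + K·y = [940567/312764, -467516/78191, 1139529/312764]
step 1: P' = (I − K·H)·P̄ = [26104729/938292 -40514887/938292 23146339/938292; -40514887/938292 16816939/234573 -40254949/938292; 23146339/938292 -40254949/938292 8300783/312764]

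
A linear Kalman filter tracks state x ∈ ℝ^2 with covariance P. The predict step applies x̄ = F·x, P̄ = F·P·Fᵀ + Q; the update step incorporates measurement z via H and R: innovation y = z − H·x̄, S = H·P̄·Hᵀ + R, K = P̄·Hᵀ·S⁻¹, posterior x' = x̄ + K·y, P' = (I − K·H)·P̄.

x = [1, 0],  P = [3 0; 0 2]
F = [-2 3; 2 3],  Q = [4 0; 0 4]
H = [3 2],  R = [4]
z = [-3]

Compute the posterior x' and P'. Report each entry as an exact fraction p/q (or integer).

x' = [-575/259, 475/259]
P' = [2308/259 -3348/259; -3348/259 5108/259]

x̄ = F·x = [-2, 2]
P̄ = F·P·Fᵀ + Q = [34 6; 6 34]
y = z − H·x̄ = [-1]
S = H·P̄·Hᵀ + R = [518]
K = P̄·Hᵀ·S⁻¹ = [57/259; 43/259]
x' = x̄ + K·y = [-575/259, 475/259]
P' = (I − K·H)·P̄ = [2308/259 -3348/259; -3348/259 5108/259]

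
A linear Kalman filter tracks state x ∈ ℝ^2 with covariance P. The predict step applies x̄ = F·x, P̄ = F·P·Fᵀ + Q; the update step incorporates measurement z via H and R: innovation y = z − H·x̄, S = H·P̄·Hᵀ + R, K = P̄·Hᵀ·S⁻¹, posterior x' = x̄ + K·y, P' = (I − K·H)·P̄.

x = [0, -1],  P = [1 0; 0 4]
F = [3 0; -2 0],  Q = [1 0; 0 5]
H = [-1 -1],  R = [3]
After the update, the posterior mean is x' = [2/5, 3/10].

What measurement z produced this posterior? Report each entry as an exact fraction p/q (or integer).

x̄ = F·x = [0, 0]
P̄ = F·P·Fᵀ + Q = [10 -6; -6 9]
S = H·P̄·Hᵀ + R = [10]
K = P̄·Hᵀ·S⁻¹ = [-2/5; -3/10]
x' − x̄ = [2/5, 3/10] = K·y
y = (KᵀK)⁻¹·Kᵀ·(x' − x̄) = [-1]
z = y + H·x̄ = [-1] + [0] = [-1]

z = [-1]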